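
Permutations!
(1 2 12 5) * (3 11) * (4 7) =(1 2 12 5)(3 11)(4 7) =[0, 2, 12, 11, 7, 1, 6, 4, 8, 9, 10, 3, 5]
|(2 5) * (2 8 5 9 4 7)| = 4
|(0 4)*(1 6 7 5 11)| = 10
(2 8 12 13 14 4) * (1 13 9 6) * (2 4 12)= (1 13 14 12 9 6)(2 8)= [0, 13, 8, 3, 4, 5, 1, 7, 2, 6, 10, 11, 9, 14, 12]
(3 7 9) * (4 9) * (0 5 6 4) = (0 5 6 4 9 3 7) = [5, 1, 2, 7, 9, 6, 4, 0, 8, 3]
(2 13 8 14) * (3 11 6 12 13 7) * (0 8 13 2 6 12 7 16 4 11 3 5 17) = (0 8 14 6 7 5 17)(2 16 4 11 12) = [8, 1, 16, 3, 11, 17, 7, 5, 14, 9, 10, 12, 2, 13, 6, 15, 4, 0]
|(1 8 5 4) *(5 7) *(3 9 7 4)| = |(1 8 4)(3 9 7 5)| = 12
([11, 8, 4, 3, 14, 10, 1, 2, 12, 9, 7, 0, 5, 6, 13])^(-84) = (1 10 14 8 7 13 12 2 6 5 4)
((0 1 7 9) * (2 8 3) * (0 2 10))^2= ((0 1 7 9 2 8 3 10))^2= (0 7 2 3)(1 9 8 10)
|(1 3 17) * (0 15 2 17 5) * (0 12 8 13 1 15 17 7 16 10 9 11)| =|(0 17 15 2 7 16 10 9 11)(1 3 5 12 8 13)| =18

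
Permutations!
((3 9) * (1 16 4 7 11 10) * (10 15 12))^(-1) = (1 10 12 15 11 7 4 16)(3 9)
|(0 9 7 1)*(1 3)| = 5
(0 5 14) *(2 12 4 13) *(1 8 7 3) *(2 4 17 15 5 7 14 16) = (0 7 3 1 8 14)(2 12 17 15 5 16)(4 13) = [7, 8, 12, 1, 13, 16, 6, 3, 14, 9, 10, 11, 17, 4, 0, 5, 2, 15]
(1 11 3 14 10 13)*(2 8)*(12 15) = [0, 11, 8, 14, 4, 5, 6, 7, 2, 9, 13, 3, 15, 1, 10, 12] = (1 11 3 14 10 13)(2 8)(12 15)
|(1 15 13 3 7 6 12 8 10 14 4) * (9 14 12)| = |(1 15 13 3 7 6 9 14 4)(8 10 12)| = 9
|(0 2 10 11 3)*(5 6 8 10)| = |(0 2 5 6 8 10 11 3)| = 8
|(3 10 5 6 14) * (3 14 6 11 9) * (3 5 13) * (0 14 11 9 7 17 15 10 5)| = |(0 14 11 7 17 15 10 13 3 5 9)| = 11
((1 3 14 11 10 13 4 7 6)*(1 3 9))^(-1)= ((1 9)(3 14 11 10 13 4 7 6))^(-1)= (1 9)(3 6 7 4 13 10 11 14)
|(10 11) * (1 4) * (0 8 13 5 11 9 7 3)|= 18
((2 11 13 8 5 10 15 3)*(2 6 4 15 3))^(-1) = (2 15 4 6 3 10 5 8 13 11)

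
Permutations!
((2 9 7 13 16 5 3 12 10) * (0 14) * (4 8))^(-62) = ((0 14)(2 9 7 13 16 5 3 12 10)(4 8))^(-62) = (2 9 7 13 16 5 3 12 10)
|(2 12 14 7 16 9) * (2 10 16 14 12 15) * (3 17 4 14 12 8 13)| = |(2 15)(3 17 4 14 7 12 8 13)(9 10 16)| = 24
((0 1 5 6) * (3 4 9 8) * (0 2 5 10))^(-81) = ((0 1 10)(2 5 6)(3 4 9 8))^(-81) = (10)(3 8 9 4)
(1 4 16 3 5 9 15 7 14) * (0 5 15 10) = (0 5 9 10)(1 4 16 3 15 7 14) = [5, 4, 2, 15, 16, 9, 6, 14, 8, 10, 0, 11, 12, 13, 1, 7, 3]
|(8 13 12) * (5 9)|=6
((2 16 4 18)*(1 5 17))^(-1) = ((1 5 17)(2 16 4 18))^(-1) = (1 17 5)(2 18 4 16)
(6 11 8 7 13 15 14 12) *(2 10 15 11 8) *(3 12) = (2 10 15 14 3 12 6 8 7 13 11) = [0, 1, 10, 12, 4, 5, 8, 13, 7, 9, 15, 2, 6, 11, 3, 14]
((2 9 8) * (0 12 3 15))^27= (0 15 3 12)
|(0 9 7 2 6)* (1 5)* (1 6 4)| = 8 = |(0 9 7 2 4 1 5 6)|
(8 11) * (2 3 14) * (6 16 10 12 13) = (2 3 14)(6 16 10 12 13)(8 11) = [0, 1, 3, 14, 4, 5, 16, 7, 11, 9, 12, 8, 13, 6, 2, 15, 10]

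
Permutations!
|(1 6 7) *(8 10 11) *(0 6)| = 12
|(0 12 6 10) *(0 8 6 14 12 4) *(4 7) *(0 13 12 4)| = |(0 7)(4 13 12 14)(6 10 8)| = 12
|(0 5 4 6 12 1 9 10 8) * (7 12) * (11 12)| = |(0 5 4 6 7 11 12 1 9 10 8)| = 11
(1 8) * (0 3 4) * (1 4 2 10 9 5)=(0 3 2 10 9 5 1 8 4)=[3, 8, 10, 2, 0, 1, 6, 7, 4, 5, 9]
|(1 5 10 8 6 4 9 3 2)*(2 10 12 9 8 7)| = |(1 5 12 9 3 10 7 2)(4 8 6)| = 24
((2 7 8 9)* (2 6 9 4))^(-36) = (9)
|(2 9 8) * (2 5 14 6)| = |(2 9 8 5 14 6)| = 6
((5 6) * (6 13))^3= (13)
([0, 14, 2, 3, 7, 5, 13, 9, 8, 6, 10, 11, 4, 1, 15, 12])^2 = [0, 15, 2, 3, 9, 5, 1, 6, 8, 13, 10, 11, 7, 14, 12, 4]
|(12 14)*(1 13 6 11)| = 4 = |(1 13 6 11)(12 14)|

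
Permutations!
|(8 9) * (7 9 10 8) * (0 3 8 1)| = |(0 3 8 10 1)(7 9)| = 10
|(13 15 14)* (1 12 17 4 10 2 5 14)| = 10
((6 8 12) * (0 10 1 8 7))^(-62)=(0 10 1 8 12 6 7)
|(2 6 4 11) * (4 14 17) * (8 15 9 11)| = |(2 6 14 17 4 8 15 9 11)| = 9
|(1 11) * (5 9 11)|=|(1 5 9 11)|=4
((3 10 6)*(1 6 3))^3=(1 6)(3 10)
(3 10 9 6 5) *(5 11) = (3 10 9 6 11 5) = [0, 1, 2, 10, 4, 3, 11, 7, 8, 6, 9, 5]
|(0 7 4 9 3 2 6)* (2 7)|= 12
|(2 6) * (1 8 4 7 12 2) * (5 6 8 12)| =|(1 12 2 8 4 7 5 6)| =8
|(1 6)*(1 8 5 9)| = |(1 6 8 5 9)| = 5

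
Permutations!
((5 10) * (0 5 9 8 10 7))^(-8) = ((0 5 7)(8 10 9))^(-8) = (0 5 7)(8 10 9)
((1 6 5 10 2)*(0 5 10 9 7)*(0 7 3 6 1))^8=(0 5 9 3 6 10 2)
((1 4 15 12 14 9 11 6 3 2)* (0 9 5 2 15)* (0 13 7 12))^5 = (0 15 3 6 11 9)(1 14 13 2 12 4 5 7) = ((0 9 11 6 3 15)(1 4 13 7 12 14 5 2))^5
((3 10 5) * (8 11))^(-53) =(3 10 5)(8 11)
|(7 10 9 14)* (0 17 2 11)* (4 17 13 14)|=10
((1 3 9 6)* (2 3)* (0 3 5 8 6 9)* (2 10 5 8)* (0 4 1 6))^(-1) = (0 8 2 5 10 1 4 3)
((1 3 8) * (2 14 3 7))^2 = (1 2 3)(7 14 8)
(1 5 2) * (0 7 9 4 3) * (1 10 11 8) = (0 7 9 4 3)(1 5 2 10 11 8) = [7, 5, 10, 0, 3, 2, 6, 9, 1, 4, 11, 8]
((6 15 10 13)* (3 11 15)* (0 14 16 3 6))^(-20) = ((0 14 16 3 11 15 10 13))^(-20) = (0 11)(3 13)(10 16)(14 15)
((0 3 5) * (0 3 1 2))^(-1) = ((0 1 2)(3 5))^(-1) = (0 2 1)(3 5)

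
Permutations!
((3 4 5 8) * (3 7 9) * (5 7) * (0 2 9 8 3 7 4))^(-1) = ((0 2 9 7 8 5 3))^(-1) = (0 3 5 8 7 9 2)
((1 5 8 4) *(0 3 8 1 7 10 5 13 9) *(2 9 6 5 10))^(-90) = (0 3 8 4 7 2 9)(1 6)(5 13)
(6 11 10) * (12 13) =(6 11 10)(12 13) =[0, 1, 2, 3, 4, 5, 11, 7, 8, 9, 6, 10, 13, 12]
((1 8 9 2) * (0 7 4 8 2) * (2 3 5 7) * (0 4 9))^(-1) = (0 8 4 9 7 5 3 1 2)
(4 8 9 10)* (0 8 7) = (0 8 9 10 4 7) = [8, 1, 2, 3, 7, 5, 6, 0, 9, 10, 4]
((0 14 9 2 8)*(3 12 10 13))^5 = ((0 14 9 2 8)(3 12 10 13))^5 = (14)(3 12 10 13)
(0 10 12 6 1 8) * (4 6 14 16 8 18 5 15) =[10, 18, 2, 3, 6, 15, 1, 7, 0, 9, 12, 11, 14, 13, 16, 4, 8, 17, 5] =(0 10 12 14 16 8)(1 18 5 15 4 6)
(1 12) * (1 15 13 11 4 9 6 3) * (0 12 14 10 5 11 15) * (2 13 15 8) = (15)(0 12)(1 14 10 5 11 4 9 6 3)(2 13 8) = [12, 14, 13, 1, 9, 11, 3, 7, 2, 6, 5, 4, 0, 8, 10, 15]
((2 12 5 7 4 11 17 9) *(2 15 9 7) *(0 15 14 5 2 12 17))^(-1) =((0 15 9 14 5 12 2 17 7 4 11))^(-1) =(0 11 4 7 17 2 12 5 14 9 15)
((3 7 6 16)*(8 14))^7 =(3 16 6 7)(8 14)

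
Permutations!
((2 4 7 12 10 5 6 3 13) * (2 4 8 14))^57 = (14)(3 13 4 7 12 10 5 6)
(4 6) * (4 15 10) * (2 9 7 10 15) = [0, 1, 9, 3, 6, 5, 2, 10, 8, 7, 4, 11, 12, 13, 14, 15] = (15)(2 9 7 10 4 6)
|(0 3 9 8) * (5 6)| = 4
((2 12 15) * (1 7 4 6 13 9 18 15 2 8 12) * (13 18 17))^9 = (18)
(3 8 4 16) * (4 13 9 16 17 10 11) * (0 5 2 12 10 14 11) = (0 5 2 12 10)(3 8 13 9 16)(4 17 14 11) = [5, 1, 12, 8, 17, 2, 6, 7, 13, 16, 0, 4, 10, 9, 11, 15, 3, 14]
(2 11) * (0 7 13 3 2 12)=(0 7 13 3 2 11 12)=[7, 1, 11, 2, 4, 5, 6, 13, 8, 9, 10, 12, 0, 3]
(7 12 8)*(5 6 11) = (5 6 11)(7 12 8) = [0, 1, 2, 3, 4, 6, 11, 12, 7, 9, 10, 5, 8]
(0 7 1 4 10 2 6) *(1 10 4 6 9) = [7, 6, 9, 3, 4, 5, 0, 10, 8, 1, 2] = (0 7 10 2 9 1 6)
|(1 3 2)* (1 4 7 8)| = |(1 3 2 4 7 8)| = 6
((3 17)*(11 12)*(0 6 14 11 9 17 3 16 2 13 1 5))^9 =(0 13 17 11)(1 16 12 6)(2 9 14 5)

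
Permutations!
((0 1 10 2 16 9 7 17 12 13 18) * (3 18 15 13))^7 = ((0 1 10 2 16 9 7 17 12 3 18)(13 15))^7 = (0 17 2 18 7 10 3 9 1 12 16)(13 15)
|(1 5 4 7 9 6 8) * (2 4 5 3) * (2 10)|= 9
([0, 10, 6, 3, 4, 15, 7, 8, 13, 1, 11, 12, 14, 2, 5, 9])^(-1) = [0, 9, 13, 3, 4, 14, 2, 6, 7, 15, 1, 10, 11, 8, 12, 5]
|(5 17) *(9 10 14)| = 6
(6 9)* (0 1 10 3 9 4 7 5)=(0 1 10 3 9 6 4 7 5)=[1, 10, 2, 9, 7, 0, 4, 5, 8, 6, 3]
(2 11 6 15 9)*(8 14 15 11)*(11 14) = (2 8 11 6 14 15 9) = [0, 1, 8, 3, 4, 5, 14, 7, 11, 2, 10, 6, 12, 13, 15, 9]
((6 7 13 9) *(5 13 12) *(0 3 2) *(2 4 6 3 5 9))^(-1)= ((0 5 13 2)(3 4 6 7 12 9))^(-1)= (0 2 13 5)(3 9 12 7 6 4)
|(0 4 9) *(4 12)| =|(0 12 4 9)| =4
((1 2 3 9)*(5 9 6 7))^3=(1 6 9 3 5 2 7)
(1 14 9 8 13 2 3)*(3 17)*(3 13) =[0, 14, 17, 1, 4, 5, 6, 7, 3, 8, 10, 11, 12, 2, 9, 15, 16, 13] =(1 14 9 8 3)(2 17 13)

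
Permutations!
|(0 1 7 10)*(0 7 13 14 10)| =6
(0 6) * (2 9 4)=[6, 1, 9, 3, 2, 5, 0, 7, 8, 4]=(0 6)(2 9 4)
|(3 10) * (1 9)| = |(1 9)(3 10)| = 2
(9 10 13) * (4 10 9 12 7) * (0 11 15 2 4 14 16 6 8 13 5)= (0 11 15 2 4 10 5)(6 8 13 12 7 14 16)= [11, 1, 4, 3, 10, 0, 8, 14, 13, 9, 5, 15, 7, 12, 16, 2, 6]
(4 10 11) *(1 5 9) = [0, 5, 2, 3, 10, 9, 6, 7, 8, 1, 11, 4] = (1 5 9)(4 10 11)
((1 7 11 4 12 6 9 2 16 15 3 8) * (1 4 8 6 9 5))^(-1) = ((1 7 11 8 4 12 9 2 16 15 3 6 5))^(-1) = (1 5 6 3 15 16 2 9 12 4 8 11 7)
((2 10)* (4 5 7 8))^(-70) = (10)(4 7)(5 8)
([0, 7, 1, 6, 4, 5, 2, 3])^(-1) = (1 2 6 3 7)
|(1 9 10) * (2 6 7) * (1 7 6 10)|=6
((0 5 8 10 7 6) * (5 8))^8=((0 8 10 7 6))^8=(0 7 8 6 10)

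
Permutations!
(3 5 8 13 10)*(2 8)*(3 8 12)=(2 12 3 5)(8 13 10)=[0, 1, 12, 5, 4, 2, 6, 7, 13, 9, 8, 11, 3, 10]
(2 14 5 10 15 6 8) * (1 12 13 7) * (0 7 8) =(0 7 1 12 13 8 2 14 5 10 15 6) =[7, 12, 14, 3, 4, 10, 0, 1, 2, 9, 15, 11, 13, 8, 5, 6]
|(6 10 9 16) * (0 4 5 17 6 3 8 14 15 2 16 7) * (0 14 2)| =20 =|(0 4 5 17 6 10 9 7 14 15)(2 16 3 8)|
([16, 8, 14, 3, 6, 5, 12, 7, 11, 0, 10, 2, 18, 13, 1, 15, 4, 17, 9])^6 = [9, 8, 14, 3, 16, 5, 4, 7, 11, 18, 10, 2, 6, 13, 1, 15, 0, 17, 12]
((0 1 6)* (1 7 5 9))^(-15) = ((0 7 5 9 1 6))^(-15) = (0 9)(1 7)(5 6)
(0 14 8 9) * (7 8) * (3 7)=(0 14 3 7 8 9)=[14, 1, 2, 7, 4, 5, 6, 8, 9, 0, 10, 11, 12, 13, 3]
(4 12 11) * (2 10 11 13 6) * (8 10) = (2 8 10 11 4 12 13 6) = [0, 1, 8, 3, 12, 5, 2, 7, 10, 9, 11, 4, 13, 6]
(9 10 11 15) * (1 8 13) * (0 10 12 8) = [10, 0, 2, 3, 4, 5, 6, 7, 13, 12, 11, 15, 8, 1, 14, 9] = (0 10 11 15 9 12 8 13 1)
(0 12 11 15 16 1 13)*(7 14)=(0 12 11 15 16 1 13)(7 14)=[12, 13, 2, 3, 4, 5, 6, 14, 8, 9, 10, 15, 11, 0, 7, 16, 1]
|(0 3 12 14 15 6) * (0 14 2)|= |(0 3 12 2)(6 14 15)|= 12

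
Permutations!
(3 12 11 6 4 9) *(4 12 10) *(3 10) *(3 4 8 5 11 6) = (3 4 9 10 8 5 11)(6 12) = [0, 1, 2, 4, 9, 11, 12, 7, 5, 10, 8, 3, 6]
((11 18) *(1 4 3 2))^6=(18)(1 3)(2 4)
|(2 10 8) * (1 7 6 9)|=|(1 7 6 9)(2 10 8)|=12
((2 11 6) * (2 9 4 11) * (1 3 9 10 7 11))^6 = (1 9)(3 4)(6 7)(10 11) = ((1 3 9 4)(6 10 7 11))^6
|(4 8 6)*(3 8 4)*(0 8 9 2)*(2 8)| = |(0 2)(3 9 8 6)| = 4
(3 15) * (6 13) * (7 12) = (3 15)(6 13)(7 12) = [0, 1, 2, 15, 4, 5, 13, 12, 8, 9, 10, 11, 7, 6, 14, 3]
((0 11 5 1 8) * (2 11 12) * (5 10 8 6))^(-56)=(0 10 2)(1 6 5)(8 11 12)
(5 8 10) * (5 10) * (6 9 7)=(10)(5 8)(6 9 7)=[0, 1, 2, 3, 4, 8, 9, 6, 5, 7, 10]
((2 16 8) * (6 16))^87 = ((2 6 16 8))^87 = (2 8 16 6)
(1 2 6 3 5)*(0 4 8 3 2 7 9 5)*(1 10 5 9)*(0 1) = (0 4 8 3 1 7)(2 6)(5 10) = [4, 7, 6, 1, 8, 10, 2, 0, 3, 9, 5]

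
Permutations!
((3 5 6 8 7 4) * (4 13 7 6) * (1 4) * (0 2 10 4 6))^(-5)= ((0 2 10 4 3 5 1 6 8)(7 13))^(-5)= (0 3 8 4 6 10 1 2 5)(7 13)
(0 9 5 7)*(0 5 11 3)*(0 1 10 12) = [9, 10, 2, 1, 4, 7, 6, 5, 8, 11, 12, 3, 0] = (0 9 11 3 1 10 12)(5 7)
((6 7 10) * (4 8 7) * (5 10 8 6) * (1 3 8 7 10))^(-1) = (1 5 10 8 3)(4 6)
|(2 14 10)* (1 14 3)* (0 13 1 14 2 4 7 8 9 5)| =|(0 13 1 2 3 14 10 4 7 8 9 5)| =12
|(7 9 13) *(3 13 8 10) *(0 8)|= 7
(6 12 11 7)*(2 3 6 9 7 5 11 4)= (2 3 6 12 4)(5 11)(7 9)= [0, 1, 3, 6, 2, 11, 12, 9, 8, 7, 10, 5, 4]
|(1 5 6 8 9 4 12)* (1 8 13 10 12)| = |(1 5 6 13 10 12 8 9 4)| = 9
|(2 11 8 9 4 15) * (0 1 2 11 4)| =|(0 1 2 4 15 11 8 9)| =8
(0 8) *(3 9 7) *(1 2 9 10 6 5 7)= (0 8)(1 2 9)(3 10 6 5 7)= [8, 2, 9, 10, 4, 7, 5, 3, 0, 1, 6]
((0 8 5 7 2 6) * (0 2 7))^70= ((0 8 5)(2 6))^70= (0 8 5)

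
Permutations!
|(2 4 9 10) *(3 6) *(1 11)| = |(1 11)(2 4 9 10)(3 6)| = 4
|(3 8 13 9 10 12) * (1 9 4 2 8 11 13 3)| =12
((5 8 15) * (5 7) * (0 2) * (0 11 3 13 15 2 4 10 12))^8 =((0 4 10 12)(2 11 3 13 15 7 5 8))^8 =(15)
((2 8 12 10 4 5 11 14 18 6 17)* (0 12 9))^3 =((0 12 10 4 5 11 14 18 6 17 2 8 9))^3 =(0 4 14 17 9 10 11 6 8 12 5 18 2)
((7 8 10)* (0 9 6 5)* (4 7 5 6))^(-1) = (0 5 10 8 7 4 9)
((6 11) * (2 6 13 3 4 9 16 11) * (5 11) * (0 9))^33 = (0 9 16 5 11 13 3 4)(2 6)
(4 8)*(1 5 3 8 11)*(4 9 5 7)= (1 7 4 11)(3 8 9 5)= [0, 7, 2, 8, 11, 3, 6, 4, 9, 5, 10, 1]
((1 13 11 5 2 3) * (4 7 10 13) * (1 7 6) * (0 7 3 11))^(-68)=(13)(1 4 6)(2 11 5)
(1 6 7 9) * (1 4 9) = [0, 6, 2, 3, 9, 5, 7, 1, 8, 4] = (1 6 7)(4 9)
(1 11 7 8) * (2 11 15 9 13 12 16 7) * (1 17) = (1 15 9 13 12 16 7 8 17)(2 11) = [0, 15, 11, 3, 4, 5, 6, 8, 17, 13, 10, 2, 16, 12, 14, 9, 7, 1]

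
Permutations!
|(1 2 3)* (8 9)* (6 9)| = |(1 2 3)(6 9 8)| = 3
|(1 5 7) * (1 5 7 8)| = |(1 7 5 8)| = 4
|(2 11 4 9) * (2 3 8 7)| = 7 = |(2 11 4 9 3 8 7)|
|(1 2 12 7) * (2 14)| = 5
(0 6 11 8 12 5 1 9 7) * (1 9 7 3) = [6, 7, 2, 1, 4, 9, 11, 0, 12, 3, 10, 8, 5] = (0 6 11 8 12 5 9 3 1 7)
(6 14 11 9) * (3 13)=(3 13)(6 14 11 9)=[0, 1, 2, 13, 4, 5, 14, 7, 8, 6, 10, 9, 12, 3, 11]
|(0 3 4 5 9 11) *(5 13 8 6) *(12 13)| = 10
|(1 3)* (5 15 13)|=6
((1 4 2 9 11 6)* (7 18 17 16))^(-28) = (18)(1 2 11)(4 9 6)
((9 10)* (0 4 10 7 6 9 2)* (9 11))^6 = (0 10)(2 4)(6 9)(7 11)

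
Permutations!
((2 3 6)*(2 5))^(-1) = (2 5 6 3)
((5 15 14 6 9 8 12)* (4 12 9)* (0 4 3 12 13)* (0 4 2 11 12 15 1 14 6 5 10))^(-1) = (0 10 12 11 2)(1 5 14)(3 6 15)(4 13)(8 9)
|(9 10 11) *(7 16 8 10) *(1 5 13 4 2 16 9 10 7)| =18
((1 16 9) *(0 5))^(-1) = (0 5)(1 9 16)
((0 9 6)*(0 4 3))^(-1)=((0 9 6 4 3))^(-1)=(0 3 4 6 9)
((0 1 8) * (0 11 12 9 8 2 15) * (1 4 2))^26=(0 2)(4 15)(8 12)(9 11)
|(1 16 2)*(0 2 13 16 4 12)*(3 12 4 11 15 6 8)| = |(0 2 1 11 15 6 8 3 12)(13 16)| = 18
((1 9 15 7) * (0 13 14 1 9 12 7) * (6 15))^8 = ((0 13 14 1 12 7 9 6 15))^8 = (0 15 6 9 7 12 1 14 13)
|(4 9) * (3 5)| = 2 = |(3 5)(4 9)|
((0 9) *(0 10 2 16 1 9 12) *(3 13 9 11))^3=((0 12)(1 11 3 13 9 10 2 16))^3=(0 12)(1 13 2 11 9 16 3 10)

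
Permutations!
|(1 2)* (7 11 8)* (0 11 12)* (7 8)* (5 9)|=|(0 11 7 12)(1 2)(5 9)|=4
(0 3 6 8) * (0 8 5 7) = (8)(0 3 6 5 7) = [3, 1, 2, 6, 4, 7, 5, 0, 8]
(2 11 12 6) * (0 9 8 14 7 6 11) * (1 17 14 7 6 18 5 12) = (0 9 8 7 18 5 12 11 1 17 14 6 2) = [9, 17, 0, 3, 4, 12, 2, 18, 7, 8, 10, 1, 11, 13, 6, 15, 16, 14, 5]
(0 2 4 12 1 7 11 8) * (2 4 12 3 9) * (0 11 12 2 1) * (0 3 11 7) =(0 4 11 8 7 12 3 9 1) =[4, 0, 2, 9, 11, 5, 6, 12, 7, 1, 10, 8, 3]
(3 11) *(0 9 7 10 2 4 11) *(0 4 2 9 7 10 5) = (0 7 5)(3 4 11)(9 10) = [7, 1, 2, 4, 11, 0, 6, 5, 8, 10, 9, 3]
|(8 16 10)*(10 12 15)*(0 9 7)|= |(0 9 7)(8 16 12 15 10)|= 15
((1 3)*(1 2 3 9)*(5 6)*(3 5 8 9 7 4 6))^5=(1 9 8 6 4 7)(2 3 5)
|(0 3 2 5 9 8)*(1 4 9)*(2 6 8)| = |(0 3 6 8)(1 4 9 2 5)| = 20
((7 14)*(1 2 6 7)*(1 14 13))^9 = ((14)(1 2 6 7 13))^9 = (14)(1 13 7 6 2)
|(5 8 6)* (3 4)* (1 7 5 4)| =7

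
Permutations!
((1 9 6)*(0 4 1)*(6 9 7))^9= (9)(0 6 7 1 4)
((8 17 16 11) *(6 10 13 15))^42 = (6 13)(8 16)(10 15)(11 17)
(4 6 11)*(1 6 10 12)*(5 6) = (1 5 6 11 4 10 12) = [0, 5, 2, 3, 10, 6, 11, 7, 8, 9, 12, 4, 1]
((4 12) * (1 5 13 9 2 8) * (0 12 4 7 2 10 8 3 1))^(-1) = (0 8 10 9 13 5 1 3 2 7 12)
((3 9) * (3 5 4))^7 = ((3 9 5 4))^7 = (3 4 5 9)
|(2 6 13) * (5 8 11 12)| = |(2 6 13)(5 8 11 12)| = 12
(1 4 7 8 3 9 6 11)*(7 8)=(1 4 8 3 9 6 11)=[0, 4, 2, 9, 8, 5, 11, 7, 3, 6, 10, 1]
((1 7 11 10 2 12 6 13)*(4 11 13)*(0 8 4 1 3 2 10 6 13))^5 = (0 1 11 8 7 6 4)(2 12 13 3)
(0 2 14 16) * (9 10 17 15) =[2, 1, 14, 3, 4, 5, 6, 7, 8, 10, 17, 11, 12, 13, 16, 9, 0, 15] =(0 2 14 16)(9 10 17 15)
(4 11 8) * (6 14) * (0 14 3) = (0 14 6 3)(4 11 8) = [14, 1, 2, 0, 11, 5, 3, 7, 4, 9, 10, 8, 12, 13, 6]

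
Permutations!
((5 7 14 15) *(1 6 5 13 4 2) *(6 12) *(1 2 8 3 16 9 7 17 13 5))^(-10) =((1 12 6)(3 16 9 7 14 15 5 17 13 4 8))^(-10) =(1 6 12)(3 16 9 7 14 15 5 17 13 4 8)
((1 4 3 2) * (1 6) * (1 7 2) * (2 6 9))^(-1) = ((1 4 3)(2 9)(6 7))^(-1) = (1 3 4)(2 9)(6 7)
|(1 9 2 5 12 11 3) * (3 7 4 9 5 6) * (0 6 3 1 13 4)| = 35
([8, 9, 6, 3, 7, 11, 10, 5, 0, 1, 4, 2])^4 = (2 7 6 5 10 11 4)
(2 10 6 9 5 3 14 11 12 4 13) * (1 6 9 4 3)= [0, 6, 10, 14, 13, 1, 4, 7, 8, 5, 9, 12, 3, 2, 11]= (1 6 4 13 2 10 9 5)(3 14 11 12)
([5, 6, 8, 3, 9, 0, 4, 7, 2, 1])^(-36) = [0, 1, 2, 3, 4, 5, 6, 7, 8, 9]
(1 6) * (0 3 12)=(0 3 12)(1 6)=[3, 6, 2, 12, 4, 5, 1, 7, 8, 9, 10, 11, 0]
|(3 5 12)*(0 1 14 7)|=12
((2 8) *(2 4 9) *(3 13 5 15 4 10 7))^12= ((2 8 10 7 3 13 5 15 4 9))^12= (2 10 3 5 4)(7 13 15 9 8)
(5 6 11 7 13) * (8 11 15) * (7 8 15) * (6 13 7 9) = (15)(5 13)(6 9)(8 11) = [0, 1, 2, 3, 4, 13, 9, 7, 11, 6, 10, 8, 12, 5, 14, 15]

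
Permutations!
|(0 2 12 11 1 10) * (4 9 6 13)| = 12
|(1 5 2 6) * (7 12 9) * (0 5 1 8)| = 15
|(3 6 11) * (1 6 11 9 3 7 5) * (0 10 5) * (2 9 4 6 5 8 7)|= |(0 10 8 7)(1 5)(2 9 3 11)(4 6)|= 4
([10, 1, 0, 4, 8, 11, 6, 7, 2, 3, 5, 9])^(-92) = [8, 1, 4, 11, 9, 0, 6, 7, 3, 5, 2, 10]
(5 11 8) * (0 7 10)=(0 7 10)(5 11 8)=[7, 1, 2, 3, 4, 11, 6, 10, 5, 9, 0, 8]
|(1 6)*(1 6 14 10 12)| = 4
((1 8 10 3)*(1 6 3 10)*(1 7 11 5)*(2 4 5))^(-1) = (1 5 4 2 11 7 8)(3 6)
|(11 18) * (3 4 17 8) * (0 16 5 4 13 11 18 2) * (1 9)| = |(18)(0 16 5 4 17 8 3 13 11 2)(1 9)| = 10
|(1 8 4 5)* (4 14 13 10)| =7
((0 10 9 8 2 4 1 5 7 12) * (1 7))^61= ((0 10 9 8 2 4 7 12)(1 5))^61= (0 4 9 12 2 10 7 8)(1 5)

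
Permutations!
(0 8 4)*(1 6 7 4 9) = [8, 6, 2, 3, 0, 5, 7, 4, 9, 1] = (0 8 9 1 6 7 4)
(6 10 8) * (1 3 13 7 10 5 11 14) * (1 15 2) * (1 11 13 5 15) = (1 3 5 13 7 10 8 6 15 2 11 14) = [0, 3, 11, 5, 4, 13, 15, 10, 6, 9, 8, 14, 12, 7, 1, 2]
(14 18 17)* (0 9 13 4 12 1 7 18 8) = (0 9 13 4 12 1 7 18 17 14 8) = [9, 7, 2, 3, 12, 5, 6, 18, 0, 13, 10, 11, 1, 4, 8, 15, 16, 14, 17]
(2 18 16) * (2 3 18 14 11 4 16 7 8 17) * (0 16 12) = (0 16 3 18 7 8 17 2 14 11 4 12) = [16, 1, 14, 18, 12, 5, 6, 8, 17, 9, 10, 4, 0, 13, 11, 15, 3, 2, 7]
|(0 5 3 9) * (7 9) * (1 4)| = 10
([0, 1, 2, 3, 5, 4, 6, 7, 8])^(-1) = [0, 1, 2, 3, 5, 4, 6, 7, 8]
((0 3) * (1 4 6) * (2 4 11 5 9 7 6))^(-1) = ((0 3)(1 11 5 9 7 6)(2 4))^(-1) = (0 3)(1 6 7 9 5 11)(2 4)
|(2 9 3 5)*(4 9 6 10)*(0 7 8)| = 21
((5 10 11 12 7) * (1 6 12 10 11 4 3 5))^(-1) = (1 7 12 6)(3 4 10 11 5)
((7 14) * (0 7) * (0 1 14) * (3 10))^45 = ((0 7)(1 14)(3 10))^45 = (0 7)(1 14)(3 10)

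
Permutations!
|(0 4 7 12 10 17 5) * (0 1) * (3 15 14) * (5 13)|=9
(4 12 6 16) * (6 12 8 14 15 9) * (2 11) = (2 11)(4 8 14 15 9 6 16) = [0, 1, 11, 3, 8, 5, 16, 7, 14, 6, 10, 2, 12, 13, 15, 9, 4]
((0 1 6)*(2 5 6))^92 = (0 2 6 1 5)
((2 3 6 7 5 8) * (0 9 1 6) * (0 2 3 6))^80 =(0 1 9)(2 7 8)(3 6 5)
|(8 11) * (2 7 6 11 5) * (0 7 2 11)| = 3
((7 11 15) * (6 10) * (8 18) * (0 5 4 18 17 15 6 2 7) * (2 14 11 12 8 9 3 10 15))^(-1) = ((0 5 4 18 9 3 10 14 11 6 15)(2 7 12 8 17))^(-1) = (0 15 6 11 14 10 3 9 18 4 5)(2 17 8 12 7)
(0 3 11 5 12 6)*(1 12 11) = [3, 12, 2, 1, 4, 11, 0, 7, 8, 9, 10, 5, 6] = (0 3 1 12 6)(5 11)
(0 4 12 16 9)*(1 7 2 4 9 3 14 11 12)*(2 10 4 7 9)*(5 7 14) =(0 2 14 11 12 16 3 5 7 10 4 1 9) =[2, 9, 14, 5, 1, 7, 6, 10, 8, 0, 4, 12, 16, 13, 11, 15, 3]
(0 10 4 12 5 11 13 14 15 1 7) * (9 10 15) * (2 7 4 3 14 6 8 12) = [15, 4, 7, 14, 2, 11, 8, 0, 12, 10, 3, 13, 5, 6, 9, 1] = (0 15 1 4 2 7)(3 14 9 10)(5 11 13 6 8 12)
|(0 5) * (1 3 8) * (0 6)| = |(0 5 6)(1 3 8)| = 3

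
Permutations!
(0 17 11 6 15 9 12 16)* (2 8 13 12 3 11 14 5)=(0 17 14 5 2 8 13 12 16)(3 11 6 15 9)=[17, 1, 8, 11, 4, 2, 15, 7, 13, 3, 10, 6, 16, 12, 5, 9, 0, 14]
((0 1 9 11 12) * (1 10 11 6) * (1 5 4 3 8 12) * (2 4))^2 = ((0 10 11 1 9 6 5 2 4 3 8 12))^2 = (0 11 9 5 4 8)(1 6 2 3 12 10)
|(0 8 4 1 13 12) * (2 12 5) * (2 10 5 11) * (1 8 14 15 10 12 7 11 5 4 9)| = 33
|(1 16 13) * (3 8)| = 6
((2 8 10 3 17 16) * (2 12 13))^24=(17)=((2 8 10 3 17 16 12 13))^24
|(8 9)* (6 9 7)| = |(6 9 8 7)| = 4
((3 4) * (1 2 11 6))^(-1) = (1 6 11 2)(3 4)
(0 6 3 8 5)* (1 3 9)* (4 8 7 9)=[6, 3, 2, 7, 8, 0, 4, 9, 5, 1]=(0 6 4 8 5)(1 3 7 9)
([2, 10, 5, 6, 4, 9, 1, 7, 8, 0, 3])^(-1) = (0 9 5 2)(1 6 3 10)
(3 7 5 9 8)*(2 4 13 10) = (2 4 13 10)(3 7 5 9 8) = [0, 1, 4, 7, 13, 9, 6, 5, 3, 8, 2, 11, 12, 10]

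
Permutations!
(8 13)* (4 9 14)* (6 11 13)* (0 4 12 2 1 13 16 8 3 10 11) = (0 4 9 14 12 2 1 13 3 10 11 16 8 6) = [4, 13, 1, 10, 9, 5, 0, 7, 6, 14, 11, 16, 2, 3, 12, 15, 8]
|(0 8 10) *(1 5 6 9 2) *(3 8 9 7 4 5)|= |(0 9 2 1 3 8 10)(4 5 6 7)|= 28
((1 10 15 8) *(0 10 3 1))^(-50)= ((0 10 15 8)(1 3))^(-50)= (0 15)(8 10)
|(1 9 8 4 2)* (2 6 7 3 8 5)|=20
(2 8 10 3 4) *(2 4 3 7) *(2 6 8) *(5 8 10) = (5 8)(6 10 7) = [0, 1, 2, 3, 4, 8, 10, 6, 5, 9, 7]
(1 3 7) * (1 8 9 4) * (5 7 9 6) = (1 3 9 4)(5 7 8 6) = [0, 3, 2, 9, 1, 7, 5, 8, 6, 4]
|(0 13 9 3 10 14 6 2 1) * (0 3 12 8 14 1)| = 24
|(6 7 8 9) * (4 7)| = 5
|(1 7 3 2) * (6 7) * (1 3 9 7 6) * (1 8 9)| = |(1 8 9 7)(2 3)| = 4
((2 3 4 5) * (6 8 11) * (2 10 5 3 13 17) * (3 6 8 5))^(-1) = ((2 13 17)(3 4 6 5 10)(8 11))^(-1) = (2 17 13)(3 10 5 6 4)(8 11)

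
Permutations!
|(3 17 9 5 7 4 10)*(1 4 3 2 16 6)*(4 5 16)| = |(1 5 7 3 17 9 16 6)(2 4 10)| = 24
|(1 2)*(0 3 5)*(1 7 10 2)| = |(0 3 5)(2 7 10)| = 3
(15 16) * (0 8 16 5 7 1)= (0 8 16 15 5 7 1)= [8, 0, 2, 3, 4, 7, 6, 1, 16, 9, 10, 11, 12, 13, 14, 5, 15]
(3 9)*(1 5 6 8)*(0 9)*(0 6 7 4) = (0 9 3 6 8 1 5 7 4) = [9, 5, 2, 6, 0, 7, 8, 4, 1, 3]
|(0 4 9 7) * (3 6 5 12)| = 4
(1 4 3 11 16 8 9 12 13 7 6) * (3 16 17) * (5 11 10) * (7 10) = (1 4 16 8 9 12 13 10 5 11 17 3 7 6) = [0, 4, 2, 7, 16, 11, 1, 6, 9, 12, 5, 17, 13, 10, 14, 15, 8, 3]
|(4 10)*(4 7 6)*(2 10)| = 5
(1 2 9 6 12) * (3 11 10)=(1 2 9 6 12)(3 11 10)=[0, 2, 9, 11, 4, 5, 12, 7, 8, 6, 3, 10, 1]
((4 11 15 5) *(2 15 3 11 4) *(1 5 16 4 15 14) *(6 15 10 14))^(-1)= (1 14 10 4 16 15 6 2 5)(3 11)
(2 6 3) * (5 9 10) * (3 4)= [0, 1, 6, 2, 3, 9, 4, 7, 8, 10, 5]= (2 6 4 3)(5 9 10)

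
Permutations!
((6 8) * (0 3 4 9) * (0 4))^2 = (9)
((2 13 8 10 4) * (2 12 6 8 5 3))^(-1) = ((2 13 5 3)(4 12 6 8 10))^(-1) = (2 3 5 13)(4 10 8 6 12)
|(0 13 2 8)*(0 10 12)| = 6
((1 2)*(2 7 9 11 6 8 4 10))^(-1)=((1 7 9 11 6 8 4 10 2))^(-1)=(1 2 10 4 8 6 11 9 7)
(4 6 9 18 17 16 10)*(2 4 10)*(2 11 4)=(4 6 9 18 17 16 11)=[0, 1, 2, 3, 6, 5, 9, 7, 8, 18, 10, 4, 12, 13, 14, 15, 11, 16, 17]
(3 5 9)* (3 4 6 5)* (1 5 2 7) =[0, 5, 7, 3, 6, 9, 2, 1, 8, 4] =(1 5 9 4 6 2 7)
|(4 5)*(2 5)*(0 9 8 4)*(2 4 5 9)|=|(0 2 9 8 5)|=5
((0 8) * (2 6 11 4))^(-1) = ((0 8)(2 6 11 4))^(-1) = (0 8)(2 4 11 6)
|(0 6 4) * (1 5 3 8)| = 12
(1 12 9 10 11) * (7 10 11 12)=(1 7 10 12 9 11)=[0, 7, 2, 3, 4, 5, 6, 10, 8, 11, 12, 1, 9]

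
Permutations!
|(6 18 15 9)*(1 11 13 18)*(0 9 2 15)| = 14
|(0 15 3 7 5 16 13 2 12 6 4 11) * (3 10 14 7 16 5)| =13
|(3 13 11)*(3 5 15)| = |(3 13 11 5 15)| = 5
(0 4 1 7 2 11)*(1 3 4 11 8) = (0 11)(1 7 2 8)(3 4) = [11, 7, 8, 4, 3, 5, 6, 2, 1, 9, 10, 0]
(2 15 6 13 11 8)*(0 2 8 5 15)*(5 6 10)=(0 2)(5 15 10)(6 13 11)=[2, 1, 0, 3, 4, 15, 13, 7, 8, 9, 5, 6, 12, 11, 14, 10]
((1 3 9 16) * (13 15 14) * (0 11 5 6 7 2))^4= ((0 11 5 6 7 2)(1 3 9 16)(13 15 14))^4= (16)(0 7 5)(2 6 11)(13 15 14)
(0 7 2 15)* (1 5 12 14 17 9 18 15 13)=(0 7 2 13 1 5 12 14 17 9 18 15)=[7, 5, 13, 3, 4, 12, 6, 2, 8, 18, 10, 11, 14, 1, 17, 0, 16, 9, 15]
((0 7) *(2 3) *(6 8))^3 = ((0 7)(2 3)(6 8))^3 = (0 7)(2 3)(6 8)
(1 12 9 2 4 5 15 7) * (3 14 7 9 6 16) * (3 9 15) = (1 12 6 16 9 2 4 5 3 14 7) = [0, 12, 4, 14, 5, 3, 16, 1, 8, 2, 10, 11, 6, 13, 7, 15, 9]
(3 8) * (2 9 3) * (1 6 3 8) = (1 6 3)(2 9 8) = [0, 6, 9, 1, 4, 5, 3, 7, 2, 8]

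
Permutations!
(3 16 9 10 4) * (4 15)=[0, 1, 2, 16, 3, 5, 6, 7, 8, 10, 15, 11, 12, 13, 14, 4, 9]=(3 16 9 10 15 4)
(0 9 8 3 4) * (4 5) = (0 9 8 3 5 4) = [9, 1, 2, 5, 0, 4, 6, 7, 3, 8]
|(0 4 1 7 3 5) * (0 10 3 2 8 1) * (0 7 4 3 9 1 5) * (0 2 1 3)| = 6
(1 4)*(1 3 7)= (1 4 3 7)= [0, 4, 2, 7, 3, 5, 6, 1]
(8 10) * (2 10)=(2 10 8)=[0, 1, 10, 3, 4, 5, 6, 7, 2, 9, 8]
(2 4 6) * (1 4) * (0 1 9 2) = (0 1 4 6)(2 9) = [1, 4, 9, 3, 6, 5, 0, 7, 8, 2]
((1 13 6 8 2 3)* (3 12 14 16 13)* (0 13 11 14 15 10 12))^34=(0 2 8 6 13)(10 12 15)(11 14 16)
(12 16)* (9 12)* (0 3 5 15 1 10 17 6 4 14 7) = (0 3 5 15 1 10 17 6 4 14 7)(9 12 16) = [3, 10, 2, 5, 14, 15, 4, 0, 8, 12, 17, 11, 16, 13, 7, 1, 9, 6]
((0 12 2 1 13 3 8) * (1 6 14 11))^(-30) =((0 12 2 6 14 11 1 13 3 8))^(-30) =(14)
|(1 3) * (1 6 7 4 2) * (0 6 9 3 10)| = |(0 6 7 4 2 1 10)(3 9)| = 14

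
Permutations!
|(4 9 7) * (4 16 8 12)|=|(4 9 7 16 8 12)|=6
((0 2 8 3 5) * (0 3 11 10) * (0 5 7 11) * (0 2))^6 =((2 8)(3 7 11 10 5))^6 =(3 7 11 10 5)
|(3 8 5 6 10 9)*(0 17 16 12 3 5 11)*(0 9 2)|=|(0 17 16 12 3 8 11 9 5 6 10 2)|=12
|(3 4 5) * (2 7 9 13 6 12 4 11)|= 10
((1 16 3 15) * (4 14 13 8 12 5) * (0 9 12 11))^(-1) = (0 11 8 13 14 4 5 12 9)(1 15 3 16)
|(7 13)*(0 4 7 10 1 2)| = 7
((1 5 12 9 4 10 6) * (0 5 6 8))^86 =(0 12 4 8 5 9 10) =((0 5 12 9 4 10 8)(1 6))^86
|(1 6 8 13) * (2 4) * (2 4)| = |(1 6 8 13)| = 4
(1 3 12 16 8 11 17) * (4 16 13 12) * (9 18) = (1 3 4 16 8 11 17)(9 18)(12 13) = [0, 3, 2, 4, 16, 5, 6, 7, 11, 18, 10, 17, 13, 12, 14, 15, 8, 1, 9]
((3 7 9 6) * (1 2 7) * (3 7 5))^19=((1 2 5 3)(6 7 9))^19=(1 3 5 2)(6 7 9)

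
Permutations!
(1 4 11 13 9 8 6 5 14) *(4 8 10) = (1 8 6 5 14)(4 11 13 9 10) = [0, 8, 2, 3, 11, 14, 5, 7, 6, 10, 4, 13, 12, 9, 1]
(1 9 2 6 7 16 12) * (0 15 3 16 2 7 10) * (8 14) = (0 15 3 16 12 1 9 7 2 6 10)(8 14) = [15, 9, 6, 16, 4, 5, 10, 2, 14, 7, 0, 11, 1, 13, 8, 3, 12]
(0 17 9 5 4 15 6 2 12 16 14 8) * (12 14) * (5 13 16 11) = (0 17 9 13 16 12 11 5 4 15 6 2 14 8) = [17, 1, 14, 3, 15, 4, 2, 7, 0, 13, 10, 5, 11, 16, 8, 6, 12, 9]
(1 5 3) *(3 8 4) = (1 5 8 4 3) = [0, 5, 2, 1, 3, 8, 6, 7, 4]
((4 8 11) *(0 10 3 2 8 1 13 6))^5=((0 10 3 2 8 11 4 1 13 6))^5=(0 11)(1 3)(2 13)(4 10)(6 8)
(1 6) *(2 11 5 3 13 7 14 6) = (1 2 11 5 3 13 7 14 6) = [0, 2, 11, 13, 4, 3, 1, 14, 8, 9, 10, 5, 12, 7, 6]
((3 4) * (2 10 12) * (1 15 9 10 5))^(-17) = ((1 15 9 10 12 2 5)(3 4))^(-17) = (1 12 15 2 9 5 10)(3 4)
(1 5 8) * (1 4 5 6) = (1 6)(4 5 8) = [0, 6, 2, 3, 5, 8, 1, 7, 4]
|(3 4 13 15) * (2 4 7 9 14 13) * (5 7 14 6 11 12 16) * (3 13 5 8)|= |(2 4)(3 14 5 7 9 6 11 12 16 8)(13 15)|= 10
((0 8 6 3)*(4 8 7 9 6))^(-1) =(0 3 6 9 7)(4 8)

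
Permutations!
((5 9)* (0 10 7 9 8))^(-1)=(0 8 5 9 7 10)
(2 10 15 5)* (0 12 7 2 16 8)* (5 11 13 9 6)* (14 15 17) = (0 12 7 2 10 17 14 15 11 13 9 6 5 16 8) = [12, 1, 10, 3, 4, 16, 5, 2, 0, 6, 17, 13, 7, 9, 15, 11, 8, 14]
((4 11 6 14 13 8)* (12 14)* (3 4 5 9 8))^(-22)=((3 4 11 6 12 14 13)(5 9 8))^(-22)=(3 13 14 12 6 11 4)(5 8 9)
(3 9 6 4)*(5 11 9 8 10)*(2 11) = (2 11 9 6 4 3 8 10 5) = [0, 1, 11, 8, 3, 2, 4, 7, 10, 6, 5, 9]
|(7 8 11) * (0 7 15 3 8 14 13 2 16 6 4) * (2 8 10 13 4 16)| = 12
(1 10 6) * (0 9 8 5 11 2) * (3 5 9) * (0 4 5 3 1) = (0 1 10 6)(2 4 5 11)(8 9) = [1, 10, 4, 3, 5, 11, 0, 7, 9, 8, 6, 2]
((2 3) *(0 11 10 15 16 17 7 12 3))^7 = (0 12 16 11 3 17 10 2 7 15)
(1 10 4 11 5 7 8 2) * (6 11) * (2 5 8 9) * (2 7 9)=(1 10 4 6 11 8 5 9 7 2)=[0, 10, 1, 3, 6, 9, 11, 2, 5, 7, 4, 8]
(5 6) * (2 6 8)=(2 6 5 8)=[0, 1, 6, 3, 4, 8, 5, 7, 2]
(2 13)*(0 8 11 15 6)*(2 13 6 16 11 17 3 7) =(0 8 17 3 7 2 6)(11 15 16) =[8, 1, 6, 7, 4, 5, 0, 2, 17, 9, 10, 15, 12, 13, 14, 16, 11, 3]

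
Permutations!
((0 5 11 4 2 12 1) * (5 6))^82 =((0 6 5 11 4 2 12 1))^82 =(0 5 4 12)(1 6 11 2)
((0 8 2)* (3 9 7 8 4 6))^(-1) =(0 2 8 7 9 3 6 4)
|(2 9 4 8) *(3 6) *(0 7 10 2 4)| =10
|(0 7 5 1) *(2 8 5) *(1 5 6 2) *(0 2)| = 6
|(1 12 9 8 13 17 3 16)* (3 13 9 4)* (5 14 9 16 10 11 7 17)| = |(1 12 4 3 10 11 7 17 13 5 14 9 8 16)| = 14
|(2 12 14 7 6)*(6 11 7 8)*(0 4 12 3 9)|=18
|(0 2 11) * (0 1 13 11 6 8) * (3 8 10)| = |(0 2 6 10 3 8)(1 13 11)| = 6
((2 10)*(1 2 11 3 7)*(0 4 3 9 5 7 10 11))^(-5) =((0 4 3 10)(1 2 11 9 5 7))^(-5) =(0 10 3 4)(1 2 11 9 5 7)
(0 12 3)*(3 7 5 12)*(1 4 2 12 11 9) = (0 3)(1 4 2 12 7 5 11 9) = [3, 4, 12, 0, 2, 11, 6, 5, 8, 1, 10, 9, 7]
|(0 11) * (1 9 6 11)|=|(0 1 9 6 11)|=5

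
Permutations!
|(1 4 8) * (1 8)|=|(8)(1 4)|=2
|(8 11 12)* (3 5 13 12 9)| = 7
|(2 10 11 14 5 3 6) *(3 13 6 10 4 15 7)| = 11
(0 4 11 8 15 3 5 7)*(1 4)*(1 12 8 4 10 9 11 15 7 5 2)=(0 12 8 7)(1 10 9 11 4 15 3 2)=[12, 10, 1, 2, 15, 5, 6, 0, 7, 11, 9, 4, 8, 13, 14, 3]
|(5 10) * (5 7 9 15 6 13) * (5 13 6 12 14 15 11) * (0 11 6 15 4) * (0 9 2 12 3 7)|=|(0 11 5 10)(2 12 14 4 9 6 15 3 7)|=36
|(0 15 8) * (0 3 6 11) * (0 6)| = |(0 15 8 3)(6 11)| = 4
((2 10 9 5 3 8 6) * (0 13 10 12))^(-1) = (0 12 2 6 8 3 5 9 10 13)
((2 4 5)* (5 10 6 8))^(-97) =(2 5 8 6 10 4)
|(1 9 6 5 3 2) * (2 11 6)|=12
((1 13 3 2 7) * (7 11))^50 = (1 3 11)(2 7 13)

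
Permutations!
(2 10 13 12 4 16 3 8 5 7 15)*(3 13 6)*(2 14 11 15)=(2 10 6 3 8 5 7)(4 16 13 12)(11 15 14)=[0, 1, 10, 8, 16, 7, 3, 2, 5, 9, 6, 15, 4, 12, 11, 14, 13]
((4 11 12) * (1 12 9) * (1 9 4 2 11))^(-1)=(1 4 11 2 12)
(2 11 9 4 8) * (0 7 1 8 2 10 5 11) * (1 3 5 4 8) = [7, 1, 0, 5, 2, 11, 6, 3, 10, 8, 4, 9] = (0 7 3 5 11 9 8 10 4 2)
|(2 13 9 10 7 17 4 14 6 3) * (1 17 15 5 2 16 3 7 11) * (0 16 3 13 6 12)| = 55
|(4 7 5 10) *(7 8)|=|(4 8 7 5 10)|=5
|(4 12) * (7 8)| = |(4 12)(7 8)| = 2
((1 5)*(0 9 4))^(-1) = (0 4 9)(1 5)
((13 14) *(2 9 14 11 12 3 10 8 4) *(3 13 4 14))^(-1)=((2 9 3 10 8 14 4)(11 12 13))^(-1)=(2 4 14 8 10 3 9)(11 13 12)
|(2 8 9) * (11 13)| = 6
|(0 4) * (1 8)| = |(0 4)(1 8)| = 2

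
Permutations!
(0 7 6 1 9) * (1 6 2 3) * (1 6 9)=(0 7 2 3 6 9)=[7, 1, 3, 6, 4, 5, 9, 2, 8, 0]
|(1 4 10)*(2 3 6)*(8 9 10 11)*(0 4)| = 21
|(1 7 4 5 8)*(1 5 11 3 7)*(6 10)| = 4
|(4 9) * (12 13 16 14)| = |(4 9)(12 13 16 14)| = 4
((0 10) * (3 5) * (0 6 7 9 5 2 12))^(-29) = ((0 10 6 7 9 5 3 2 12))^(-29) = (0 2 5 7 10 12 3 9 6)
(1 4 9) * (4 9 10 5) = (1 9)(4 10 5) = [0, 9, 2, 3, 10, 4, 6, 7, 8, 1, 5]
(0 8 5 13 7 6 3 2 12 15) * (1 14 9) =(0 8 5 13 7 6 3 2 12 15)(1 14 9) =[8, 14, 12, 2, 4, 13, 3, 6, 5, 1, 10, 11, 15, 7, 9, 0]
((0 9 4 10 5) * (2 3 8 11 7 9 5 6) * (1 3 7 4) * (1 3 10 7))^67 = (0 5)(1 2 6 10)(3 8 11 4 7 9)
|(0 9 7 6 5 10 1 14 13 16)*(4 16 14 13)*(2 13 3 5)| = 36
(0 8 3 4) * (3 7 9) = (0 8 7 9 3 4) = [8, 1, 2, 4, 0, 5, 6, 9, 7, 3]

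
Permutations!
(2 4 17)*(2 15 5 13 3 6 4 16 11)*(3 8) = (2 16 11)(3 6 4 17 15 5 13 8) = [0, 1, 16, 6, 17, 13, 4, 7, 3, 9, 10, 2, 12, 8, 14, 5, 11, 15]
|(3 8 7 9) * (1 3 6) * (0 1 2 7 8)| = 12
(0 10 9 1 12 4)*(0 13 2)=(0 10 9 1 12 4 13 2)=[10, 12, 0, 3, 13, 5, 6, 7, 8, 1, 9, 11, 4, 2]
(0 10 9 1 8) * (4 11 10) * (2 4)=(0 2 4 11 10 9 1 8)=[2, 8, 4, 3, 11, 5, 6, 7, 0, 1, 9, 10]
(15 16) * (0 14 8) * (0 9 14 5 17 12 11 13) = (0 5 17 12 11 13)(8 9 14)(15 16) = [5, 1, 2, 3, 4, 17, 6, 7, 9, 14, 10, 13, 11, 0, 8, 16, 15, 12]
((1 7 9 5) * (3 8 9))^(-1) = ((1 7 3 8 9 5))^(-1) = (1 5 9 8 3 7)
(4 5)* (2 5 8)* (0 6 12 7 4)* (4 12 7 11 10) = (0 6 7 12 11 10 4 8 2 5) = [6, 1, 5, 3, 8, 0, 7, 12, 2, 9, 4, 10, 11]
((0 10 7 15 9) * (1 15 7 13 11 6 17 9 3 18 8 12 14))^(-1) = ((0 10 13 11 6 17 9)(1 15 3 18 8 12 14))^(-1) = (0 9 17 6 11 13 10)(1 14 12 8 18 3 15)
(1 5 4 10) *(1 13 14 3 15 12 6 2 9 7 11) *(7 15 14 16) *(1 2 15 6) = [0, 5, 9, 14, 10, 4, 15, 11, 8, 6, 13, 2, 1, 16, 3, 12, 7] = (1 5 4 10 13 16 7 11 2 9 6 15 12)(3 14)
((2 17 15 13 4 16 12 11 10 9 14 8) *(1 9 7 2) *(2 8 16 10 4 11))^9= ((1 9 14 16 12 2 17 15 13 11 4 10 7 8))^9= (1 11 12 8 13 16 7 15 14 10 17 9 4 2)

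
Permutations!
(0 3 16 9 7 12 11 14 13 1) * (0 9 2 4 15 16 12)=(0 3 12 11 14 13 1 9 7)(2 4 15 16)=[3, 9, 4, 12, 15, 5, 6, 0, 8, 7, 10, 14, 11, 1, 13, 16, 2]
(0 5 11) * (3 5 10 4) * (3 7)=[10, 1, 2, 5, 7, 11, 6, 3, 8, 9, 4, 0]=(0 10 4 7 3 5 11)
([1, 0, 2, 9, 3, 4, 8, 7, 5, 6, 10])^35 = [1, 0, 2, 4, 5, 8, 9, 7, 6, 3, 10]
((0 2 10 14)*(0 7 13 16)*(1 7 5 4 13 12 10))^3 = ((0 2 1 7 12 10 14 5 4 13 16))^3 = (0 7 14 13 2 12 5 16 1 10 4)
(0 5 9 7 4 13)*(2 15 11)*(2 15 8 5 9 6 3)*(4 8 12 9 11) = (0 11 15 4 13)(2 12 9 7 8 5 6 3) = [11, 1, 12, 2, 13, 6, 3, 8, 5, 7, 10, 15, 9, 0, 14, 4]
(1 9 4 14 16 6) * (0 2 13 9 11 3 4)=(0 2 13 9)(1 11 3 4 14 16 6)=[2, 11, 13, 4, 14, 5, 1, 7, 8, 0, 10, 3, 12, 9, 16, 15, 6]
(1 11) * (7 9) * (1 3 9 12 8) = (1 11 3 9 7 12 8) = [0, 11, 2, 9, 4, 5, 6, 12, 1, 7, 10, 3, 8]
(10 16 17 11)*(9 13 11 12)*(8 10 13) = (8 10 16 17 12 9)(11 13) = [0, 1, 2, 3, 4, 5, 6, 7, 10, 8, 16, 13, 9, 11, 14, 15, 17, 12]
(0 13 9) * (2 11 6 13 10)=[10, 1, 11, 3, 4, 5, 13, 7, 8, 0, 2, 6, 12, 9]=(0 10 2 11 6 13 9)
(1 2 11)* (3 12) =(1 2 11)(3 12) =[0, 2, 11, 12, 4, 5, 6, 7, 8, 9, 10, 1, 3]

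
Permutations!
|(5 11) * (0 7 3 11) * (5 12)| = |(0 7 3 11 12 5)| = 6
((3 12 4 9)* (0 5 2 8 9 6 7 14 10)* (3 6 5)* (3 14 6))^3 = (14)(2 3 5 9 4 8 12)(6 7)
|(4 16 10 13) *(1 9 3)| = |(1 9 3)(4 16 10 13)| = 12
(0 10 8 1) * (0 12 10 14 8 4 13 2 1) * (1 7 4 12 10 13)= [14, 10, 7, 3, 1, 5, 6, 4, 0, 9, 12, 11, 13, 2, 8]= (0 14 8)(1 10 12 13 2 7 4)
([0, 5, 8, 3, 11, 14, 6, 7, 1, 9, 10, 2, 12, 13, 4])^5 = (1 2 4 5 8 11 14)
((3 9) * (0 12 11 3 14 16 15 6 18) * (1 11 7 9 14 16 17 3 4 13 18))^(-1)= ((0 12 7 9 16 15 6 1 11 4 13 18)(3 14 17))^(-1)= (0 18 13 4 11 1 6 15 16 9 7 12)(3 17 14)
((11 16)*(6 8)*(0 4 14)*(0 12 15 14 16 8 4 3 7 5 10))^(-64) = (0 3 7 5 10)(4 16 11 8 6)(12 14 15)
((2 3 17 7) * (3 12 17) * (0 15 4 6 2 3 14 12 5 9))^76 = (0 9 5 2 6 4 15)(3 14 12 17 7)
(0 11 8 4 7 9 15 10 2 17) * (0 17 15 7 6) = [11, 1, 15, 3, 6, 5, 0, 9, 4, 7, 2, 8, 12, 13, 14, 10, 16, 17] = (17)(0 11 8 4 6)(2 15 10)(7 9)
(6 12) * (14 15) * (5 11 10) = [0, 1, 2, 3, 4, 11, 12, 7, 8, 9, 5, 10, 6, 13, 15, 14] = (5 11 10)(6 12)(14 15)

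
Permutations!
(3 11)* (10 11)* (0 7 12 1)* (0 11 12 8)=[7, 11, 2, 10, 4, 5, 6, 8, 0, 9, 12, 3, 1]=(0 7 8)(1 11 3 10 12)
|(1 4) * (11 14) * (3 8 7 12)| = |(1 4)(3 8 7 12)(11 14)| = 4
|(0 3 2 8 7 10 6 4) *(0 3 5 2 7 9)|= |(0 5 2 8 9)(3 7 10 6 4)|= 5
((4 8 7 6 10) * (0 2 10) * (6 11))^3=((0 2 10 4 8 7 11 6))^3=(0 4 11 2 8 6 10 7)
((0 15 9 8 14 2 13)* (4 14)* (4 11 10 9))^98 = ((0 15 4 14 2 13)(8 11 10 9))^98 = (0 4 2)(8 10)(9 11)(13 15 14)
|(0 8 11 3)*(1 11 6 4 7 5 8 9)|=5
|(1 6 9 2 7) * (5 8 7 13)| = 8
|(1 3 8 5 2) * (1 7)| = 6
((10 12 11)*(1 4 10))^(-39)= (1 4 10 12 11)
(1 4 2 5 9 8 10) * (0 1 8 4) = (0 1)(2 5 9 4)(8 10) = [1, 0, 5, 3, 2, 9, 6, 7, 10, 4, 8]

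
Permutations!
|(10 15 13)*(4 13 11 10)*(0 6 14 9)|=12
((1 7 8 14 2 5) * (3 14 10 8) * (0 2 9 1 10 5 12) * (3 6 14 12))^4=(1 9 14 6 7)(5 10 8)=((0 2 3 12)(1 7 6 14 9)(5 10 8))^4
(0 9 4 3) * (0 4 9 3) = (9)(0 3 4) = [3, 1, 2, 4, 0, 5, 6, 7, 8, 9]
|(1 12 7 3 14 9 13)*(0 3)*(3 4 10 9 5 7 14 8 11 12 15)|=|(0 4 10 9 13 1 15 3 8 11 12 14 5 7)|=14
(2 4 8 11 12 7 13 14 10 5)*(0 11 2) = (0 11 12 7 13 14 10 5)(2 4 8) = [11, 1, 4, 3, 8, 0, 6, 13, 2, 9, 5, 12, 7, 14, 10]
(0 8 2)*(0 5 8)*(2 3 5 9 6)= [0, 1, 9, 5, 4, 8, 2, 7, 3, 6]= (2 9 6)(3 5 8)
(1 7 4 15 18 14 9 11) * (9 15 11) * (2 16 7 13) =(1 13 2 16 7 4 11)(14 15 18) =[0, 13, 16, 3, 11, 5, 6, 4, 8, 9, 10, 1, 12, 2, 15, 18, 7, 17, 14]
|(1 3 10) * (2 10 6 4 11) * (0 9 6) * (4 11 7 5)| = |(0 9 6 11 2 10 1 3)(4 7 5)| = 24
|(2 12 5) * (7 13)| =|(2 12 5)(7 13)| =6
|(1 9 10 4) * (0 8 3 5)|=|(0 8 3 5)(1 9 10 4)|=4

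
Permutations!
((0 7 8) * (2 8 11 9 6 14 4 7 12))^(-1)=(0 8 2 12)(4 14 6 9 11 7)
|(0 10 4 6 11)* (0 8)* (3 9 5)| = 6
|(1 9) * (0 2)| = |(0 2)(1 9)| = 2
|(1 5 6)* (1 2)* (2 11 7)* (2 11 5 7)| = |(1 7 11 2)(5 6)| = 4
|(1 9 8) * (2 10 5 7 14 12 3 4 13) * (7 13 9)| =8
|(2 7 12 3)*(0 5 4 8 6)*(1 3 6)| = 10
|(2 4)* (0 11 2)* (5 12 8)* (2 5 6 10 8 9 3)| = |(0 11 5 12 9 3 2 4)(6 10 8)| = 24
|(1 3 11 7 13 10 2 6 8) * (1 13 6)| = |(1 3 11 7 6 8 13 10 2)| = 9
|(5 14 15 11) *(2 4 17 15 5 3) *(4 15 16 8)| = |(2 15 11 3)(4 17 16 8)(5 14)| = 4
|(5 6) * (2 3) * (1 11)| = |(1 11)(2 3)(5 6)| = 2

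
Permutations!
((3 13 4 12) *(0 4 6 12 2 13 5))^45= ((0 4 2 13 6 12 3 5))^45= (0 12 2 5 6 4 3 13)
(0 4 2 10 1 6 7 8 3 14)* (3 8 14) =(0 4 2 10 1 6 7 14) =[4, 6, 10, 3, 2, 5, 7, 14, 8, 9, 1, 11, 12, 13, 0]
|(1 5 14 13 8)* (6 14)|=6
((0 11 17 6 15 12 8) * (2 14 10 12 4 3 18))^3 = ((0 11 17 6 15 4 3 18 2 14 10 12 8))^3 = (0 6 3 14 8 17 4 2 12 11 15 18 10)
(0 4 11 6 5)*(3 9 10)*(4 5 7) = (0 5)(3 9 10)(4 11 6 7) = [5, 1, 2, 9, 11, 0, 7, 4, 8, 10, 3, 6]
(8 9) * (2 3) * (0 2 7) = (0 2 3 7)(8 9) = [2, 1, 3, 7, 4, 5, 6, 0, 9, 8]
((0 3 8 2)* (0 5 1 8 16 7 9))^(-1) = ((0 3 16 7 9)(1 8 2 5))^(-1) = (0 9 7 16 3)(1 5 2 8)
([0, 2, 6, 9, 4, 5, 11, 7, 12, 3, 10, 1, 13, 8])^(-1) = (1 11 6 2)(3 9)(8 13 12)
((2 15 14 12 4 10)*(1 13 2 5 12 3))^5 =((1 13 2 15 14 3)(4 10 5 12))^5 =(1 3 14 15 2 13)(4 10 5 12)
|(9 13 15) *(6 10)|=|(6 10)(9 13 15)|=6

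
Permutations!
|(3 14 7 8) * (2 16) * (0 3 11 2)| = 8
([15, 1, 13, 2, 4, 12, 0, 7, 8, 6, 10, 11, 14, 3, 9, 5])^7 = [0, 1, 13, 2, 4, 5, 6, 7, 8, 9, 10, 11, 12, 3, 14, 15]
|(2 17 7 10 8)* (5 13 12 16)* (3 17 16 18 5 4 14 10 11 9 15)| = 12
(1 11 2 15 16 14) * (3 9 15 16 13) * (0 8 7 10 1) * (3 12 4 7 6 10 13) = [8, 11, 16, 9, 7, 5, 10, 13, 6, 15, 1, 2, 4, 12, 0, 3, 14] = (0 8 6 10 1 11 2 16 14)(3 9 15)(4 7 13 12)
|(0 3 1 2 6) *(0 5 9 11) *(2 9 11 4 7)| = 10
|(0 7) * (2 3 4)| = |(0 7)(2 3 4)| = 6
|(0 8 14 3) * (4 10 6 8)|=7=|(0 4 10 6 8 14 3)|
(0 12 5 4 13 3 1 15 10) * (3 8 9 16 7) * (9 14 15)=[12, 9, 2, 1, 13, 4, 6, 3, 14, 16, 0, 11, 5, 8, 15, 10, 7]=(0 12 5 4 13 8 14 15 10)(1 9 16 7 3)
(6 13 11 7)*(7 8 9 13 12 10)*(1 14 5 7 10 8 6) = (1 14 5 7)(6 12 8 9 13 11) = [0, 14, 2, 3, 4, 7, 12, 1, 9, 13, 10, 6, 8, 11, 5]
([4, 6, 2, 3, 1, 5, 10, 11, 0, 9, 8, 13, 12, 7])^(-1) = [8, 4, 2, 3, 0, 5, 1, 13, 10, 9, 6, 7, 12, 11]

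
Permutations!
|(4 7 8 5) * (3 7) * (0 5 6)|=7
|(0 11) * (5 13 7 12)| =|(0 11)(5 13 7 12)| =4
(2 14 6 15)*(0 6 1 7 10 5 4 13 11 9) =(0 6 15 2 14 1 7 10 5 4 13 11 9) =[6, 7, 14, 3, 13, 4, 15, 10, 8, 0, 5, 9, 12, 11, 1, 2]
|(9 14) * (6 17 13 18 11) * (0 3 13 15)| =8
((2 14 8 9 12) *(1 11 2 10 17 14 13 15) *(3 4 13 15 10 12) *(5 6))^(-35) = ((1 11 2 15)(3 4 13 10 17 14 8 9)(5 6))^(-35) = (1 11 2 15)(3 14 13 9 17 4 8 10)(5 6)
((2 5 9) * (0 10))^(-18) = (10)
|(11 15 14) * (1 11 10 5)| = 6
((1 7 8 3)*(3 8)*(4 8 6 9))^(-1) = (1 3 7)(4 9 6 8)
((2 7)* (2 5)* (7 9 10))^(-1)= (2 5 7 10 9)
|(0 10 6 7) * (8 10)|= |(0 8 10 6 7)|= 5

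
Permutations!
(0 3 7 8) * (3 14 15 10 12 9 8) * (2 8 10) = (0 14 15 2 8)(3 7)(9 10 12) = [14, 1, 8, 7, 4, 5, 6, 3, 0, 10, 12, 11, 9, 13, 15, 2]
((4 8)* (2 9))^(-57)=(2 9)(4 8)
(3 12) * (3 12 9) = (12)(3 9) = [0, 1, 2, 9, 4, 5, 6, 7, 8, 3, 10, 11, 12]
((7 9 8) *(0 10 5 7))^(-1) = ((0 10 5 7 9 8))^(-1) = (0 8 9 7 5 10)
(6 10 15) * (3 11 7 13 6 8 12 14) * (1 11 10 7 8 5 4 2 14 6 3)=(1 11 8 12 6 7 13 3 10 15 5 4 2 14)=[0, 11, 14, 10, 2, 4, 7, 13, 12, 9, 15, 8, 6, 3, 1, 5]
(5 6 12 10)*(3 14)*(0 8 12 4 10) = (0 8 12)(3 14)(4 10 5 6) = [8, 1, 2, 14, 10, 6, 4, 7, 12, 9, 5, 11, 0, 13, 3]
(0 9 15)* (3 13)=(0 9 15)(3 13)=[9, 1, 2, 13, 4, 5, 6, 7, 8, 15, 10, 11, 12, 3, 14, 0]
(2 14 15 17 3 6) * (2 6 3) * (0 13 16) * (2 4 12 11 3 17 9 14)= (0 13 16)(3 17 4 12 11)(9 14 15)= [13, 1, 2, 17, 12, 5, 6, 7, 8, 14, 10, 3, 11, 16, 15, 9, 0, 4]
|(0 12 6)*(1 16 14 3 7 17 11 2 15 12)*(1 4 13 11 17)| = 40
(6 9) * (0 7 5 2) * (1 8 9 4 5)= (0 7 1 8 9 6 4 5 2)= [7, 8, 0, 3, 5, 2, 4, 1, 9, 6]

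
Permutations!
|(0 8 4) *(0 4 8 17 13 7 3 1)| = 6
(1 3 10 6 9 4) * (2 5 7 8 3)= (1 2 5 7 8 3 10 6 9 4)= [0, 2, 5, 10, 1, 7, 9, 8, 3, 4, 6]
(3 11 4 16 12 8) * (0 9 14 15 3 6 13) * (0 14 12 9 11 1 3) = (0 11 4 16 9 12 8 6 13 14 15)(1 3) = [11, 3, 2, 1, 16, 5, 13, 7, 6, 12, 10, 4, 8, 14, 15, 0, 9]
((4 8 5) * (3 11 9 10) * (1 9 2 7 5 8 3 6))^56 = (2 5 3)(4 11 7)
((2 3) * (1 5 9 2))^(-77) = (1 2 5 3 9)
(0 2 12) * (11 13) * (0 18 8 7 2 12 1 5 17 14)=(0 12 18 8 7 2 1 5 17 14)(11 13)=[12, 5, 1, 3, 4, 17, 6, 2, 7, 9, 10, 13, 18, 11, 0, 15, 16, 14, 8]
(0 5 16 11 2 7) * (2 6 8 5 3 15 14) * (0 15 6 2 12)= [3, 1, 7, 6, 4, 16, 8, 15, 5, 9, 10, 2, 0, 13, 12, 14, 11]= (0 3 6 8 5 16 11 2 7 15 14 12)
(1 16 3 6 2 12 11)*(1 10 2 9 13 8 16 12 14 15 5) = [0, 12, 14, 6, 4, 1, 9, 7, 16, 13, 2, 10, 11, 8, 15, 5, 3] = (1 12 11 10 2 14 15 5)(3 6 9 13 8 16)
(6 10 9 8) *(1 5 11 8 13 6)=(1 5 11 8)(6 10 9 13)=[0, 5, 2, 3, 4, 11, 10, 7, 1, 13, 9, 8, 12, 6]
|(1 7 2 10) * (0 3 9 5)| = 4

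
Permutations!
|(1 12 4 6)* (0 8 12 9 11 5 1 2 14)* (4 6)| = |(0 8 12 6 2 14)(1 9 11 5)| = 12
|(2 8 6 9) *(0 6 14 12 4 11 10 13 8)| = 28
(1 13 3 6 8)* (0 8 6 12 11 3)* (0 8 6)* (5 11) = (0 6)(1 13 8)(3 12 5 11) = [6, 13, 2, 12, 4, 11, 0, 7, 1, 9, 10, 3, 5, 8]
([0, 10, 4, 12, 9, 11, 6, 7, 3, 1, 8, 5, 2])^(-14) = [0, 8, 9, 2, 1, 5, 6, 7, 12, 10, 3, 11, 4]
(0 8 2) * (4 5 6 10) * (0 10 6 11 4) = [8, 1, 10, 3, 5, 11, 6, 7, 2, 9, 0, 4] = (0 8 2 10)(4 5 11)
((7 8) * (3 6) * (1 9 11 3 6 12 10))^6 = (12)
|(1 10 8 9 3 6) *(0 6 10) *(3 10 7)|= 6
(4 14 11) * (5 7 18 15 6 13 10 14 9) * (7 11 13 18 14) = [0, 1, 2, 3, 9, 11, 18, 14, 8, 5, 7, 4, 12, 10, 13, 6, 16, 17, 15] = (4 9 5 11)(6 18 15)(7 14 13 10)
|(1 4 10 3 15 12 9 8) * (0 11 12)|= 10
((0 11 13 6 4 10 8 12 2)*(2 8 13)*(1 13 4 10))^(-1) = ((0 11 2)(1 13 6 10 4)(8 12))^(-1) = (0 2 11)(1 4 10 6 13)(8 12)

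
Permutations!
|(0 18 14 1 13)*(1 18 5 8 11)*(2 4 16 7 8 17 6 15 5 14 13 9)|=8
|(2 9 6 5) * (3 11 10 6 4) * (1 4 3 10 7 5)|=12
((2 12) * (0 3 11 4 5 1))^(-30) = ((0 3 11 4 5 1)(2 12))^(-30) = (12)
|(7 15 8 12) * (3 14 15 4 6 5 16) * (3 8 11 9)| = 35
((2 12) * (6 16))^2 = ((2 12)(6 16))^2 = (16)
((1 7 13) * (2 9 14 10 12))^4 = (1 7 13)(2 12 10 14 9)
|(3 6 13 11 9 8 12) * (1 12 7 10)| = 10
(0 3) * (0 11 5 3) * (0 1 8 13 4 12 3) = [1, 8, 2, 11, 12, 0, 6, 7, 13, 9, 10, 5, 3, 4] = (0 1 8 13 4 12 3 11 5)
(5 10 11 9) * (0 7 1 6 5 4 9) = [7, 6, 2, 3, 9, 10, 5, 1, 8, 4, 11, 0] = (0 7 1 6 5 10 11)(4 9)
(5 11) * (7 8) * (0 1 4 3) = [1, 4, 2, 0, 3, 11, 6, 8, 7, 9, 10, 5] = (0 1 4 3)(5 11)(7 8)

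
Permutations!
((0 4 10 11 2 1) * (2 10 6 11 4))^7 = ((0 2 1)(4 6 11 10))^7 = (0 2 1)(4 10 11 6)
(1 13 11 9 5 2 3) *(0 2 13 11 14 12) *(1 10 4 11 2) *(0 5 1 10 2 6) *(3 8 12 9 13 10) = (0 3 2 8 12 5 10 4 11 13 14 9 1 6) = [3, 6, 8, 2, 11, 10, 0, 7, 12, 1, 4, 13, 5, 14, 9]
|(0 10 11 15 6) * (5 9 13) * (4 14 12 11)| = 24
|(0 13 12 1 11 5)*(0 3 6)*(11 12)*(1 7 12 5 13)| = 10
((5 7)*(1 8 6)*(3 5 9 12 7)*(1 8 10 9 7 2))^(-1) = ((1 10 9 12 2)(3 5)(6 8))^(-1) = (1 2 12 9 10)(3 5)(6 8)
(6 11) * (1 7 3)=(1 7 3)(6 11)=[0, 7, 2, 1, 4, 5, 11, 3, 8, 9, 10, 6]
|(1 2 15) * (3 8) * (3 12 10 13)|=|(1 2 15)(3 8 12 10 13)|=15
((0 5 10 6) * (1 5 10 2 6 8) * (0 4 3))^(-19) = ((0 10 8 1 5 2 6 4 3))^(-19) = (0 3 4 6 2 5 1 8 10)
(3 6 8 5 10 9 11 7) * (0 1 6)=(0 1 6 8 5 10 9 11 7 3)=[1, 6, 2, 0, 4, 10, 8, 3, 5, 11, 9, 7]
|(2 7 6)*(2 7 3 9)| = |(2 3 9)(6 7)| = 6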